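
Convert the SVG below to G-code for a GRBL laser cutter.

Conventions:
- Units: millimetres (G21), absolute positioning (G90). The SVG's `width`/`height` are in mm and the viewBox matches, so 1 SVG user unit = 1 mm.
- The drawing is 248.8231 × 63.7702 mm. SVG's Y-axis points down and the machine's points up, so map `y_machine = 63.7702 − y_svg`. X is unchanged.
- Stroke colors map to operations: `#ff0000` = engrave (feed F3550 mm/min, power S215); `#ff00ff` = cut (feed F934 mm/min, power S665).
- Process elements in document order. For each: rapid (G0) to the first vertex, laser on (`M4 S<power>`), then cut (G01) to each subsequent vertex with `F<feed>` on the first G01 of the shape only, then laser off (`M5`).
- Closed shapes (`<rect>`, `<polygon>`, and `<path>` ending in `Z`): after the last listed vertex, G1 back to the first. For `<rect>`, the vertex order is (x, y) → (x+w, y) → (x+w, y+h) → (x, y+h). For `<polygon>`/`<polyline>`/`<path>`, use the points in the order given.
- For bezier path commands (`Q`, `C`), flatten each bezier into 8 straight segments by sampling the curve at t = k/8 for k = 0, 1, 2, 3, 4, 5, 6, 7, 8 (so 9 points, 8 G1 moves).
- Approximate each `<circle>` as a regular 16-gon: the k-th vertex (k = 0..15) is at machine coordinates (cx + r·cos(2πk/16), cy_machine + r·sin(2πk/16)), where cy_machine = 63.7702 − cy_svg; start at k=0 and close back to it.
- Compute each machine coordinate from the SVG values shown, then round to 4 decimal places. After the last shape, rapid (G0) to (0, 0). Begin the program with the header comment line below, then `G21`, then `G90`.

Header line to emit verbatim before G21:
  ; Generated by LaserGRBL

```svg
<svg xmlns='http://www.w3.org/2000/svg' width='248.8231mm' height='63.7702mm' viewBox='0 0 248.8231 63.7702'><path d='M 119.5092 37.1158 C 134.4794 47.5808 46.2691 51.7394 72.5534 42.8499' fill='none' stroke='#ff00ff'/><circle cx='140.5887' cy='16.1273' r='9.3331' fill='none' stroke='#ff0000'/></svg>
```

; Generated by LaserGRBL
G21
G90
G0 X119.5092 Y26.6544
M4 S665
G01 X120.7116 Y23.0388 F934
G01 X114.7917 Y20.0934
G01 X104.3004 Y17.8973
G01 X91.7885 Y16.5294
G01 X79.8070 Y16.0688
G01 X70.9067 Y16.5944
G01 X67.6386 Y18.1852
G01 X72.5534 Y20.9203
M5
G0 X149.9218 Y47.6429
M4 S215
G01 X149.2114 Y51.2145 F3550
G01 X147.1882 Y54.2424
G01 X144.1603 Y56.2656
G01 X140.5887 Y56.9760
G01 X137.0171 Y56.2656
G01 X133.9892 Y54.2424
G01 X131.9660 Y51.2145
G01 X131.2556 Y47.6429
G01 X131.9660 Y44.0713
G01 X133.9892 Y41.0434
G01 X137.0171 Y39.0202
G01 X140.5887 Y38.3098
G01 X144.1603 Y39.0202
G01 X147.1882 Y41.0434
G01 X149.2114 Y44.0713
G01 X149.9218 Y47.6429
M5
G0 X0.0000 Y0.0000

viewBox `0 0 248.8231 63.7702` with mm width/height → 1 unit = 1 mm. Flip: y_m = 63.7702 − y_svg.

**Shape 1** — `<path>` cubic bezier, stroke `#ff00ff` → cut (S665, F934). Control points (SVG): P0=(119.5092,37.1158), P1=(134.4794,47.5808), P2=(46.2691,51.7394), P3=(72.5534,42.8499); sampled at t=k/8. Machine vertices: (119.5092,26.6544) → (120.7116,23.0388) → (114.7917,20.0934) → (104.3004,17.8973) → (91.7885,16.5294) → (79.8070,16.0688) → (70.9067,16.5944) → (67.6386,18.1852) → (72.5534,20.9203). Open path.

**Shape 2** — `<circle>` circle, stroke `#ff0000` → engrave (S215, F3550). Machine vertices: (149.9218,47.6429) → (149.2114,51.2145) → (147.1882,54.2424) → (144.1603,56.2656) → (140.5887,56.9760) → (137.0171,56.2656) → (133.9892,54.2424) → (131.9660,51.2145) → (131.2556,47.6429) → (131.9660,44.0713) → (133.9892,41.0434) → (137.0171,39.0202) → (140.5887,38.3098) → (144.1603,39.0202) → (147.1882,41.0434) → (149.2114,44.0713) → (149.9218,47.6429). Closed: final G1 returns to the first vertex.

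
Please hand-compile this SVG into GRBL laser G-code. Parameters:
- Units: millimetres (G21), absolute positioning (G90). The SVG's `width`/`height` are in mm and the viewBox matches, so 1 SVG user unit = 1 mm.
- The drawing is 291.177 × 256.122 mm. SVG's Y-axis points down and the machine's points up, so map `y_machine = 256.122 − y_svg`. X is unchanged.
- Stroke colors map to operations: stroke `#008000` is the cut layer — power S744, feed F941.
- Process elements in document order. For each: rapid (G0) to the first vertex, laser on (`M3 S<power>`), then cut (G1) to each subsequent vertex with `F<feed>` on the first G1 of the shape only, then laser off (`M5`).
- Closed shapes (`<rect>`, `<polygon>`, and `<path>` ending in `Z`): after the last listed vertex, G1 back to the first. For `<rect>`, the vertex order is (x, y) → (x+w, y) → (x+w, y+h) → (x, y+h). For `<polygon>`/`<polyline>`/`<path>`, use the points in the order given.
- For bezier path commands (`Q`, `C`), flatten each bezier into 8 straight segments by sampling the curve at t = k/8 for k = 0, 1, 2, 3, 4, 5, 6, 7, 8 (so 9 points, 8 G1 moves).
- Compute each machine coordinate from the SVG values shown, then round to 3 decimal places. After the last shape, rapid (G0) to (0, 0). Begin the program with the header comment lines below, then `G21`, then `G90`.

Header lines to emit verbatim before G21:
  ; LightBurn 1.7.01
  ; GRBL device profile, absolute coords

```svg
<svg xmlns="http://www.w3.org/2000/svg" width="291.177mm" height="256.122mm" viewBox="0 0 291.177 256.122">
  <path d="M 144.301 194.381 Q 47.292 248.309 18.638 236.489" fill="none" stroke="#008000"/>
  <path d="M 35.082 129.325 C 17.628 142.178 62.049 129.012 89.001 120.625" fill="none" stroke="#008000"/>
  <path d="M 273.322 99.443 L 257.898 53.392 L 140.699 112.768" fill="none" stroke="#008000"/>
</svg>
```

viewBox `0 0 291.177 256.122` with mm width/height → 1 unit = 1 mm. Flip: y_m = 256.122 − y_svg.

**Shape 1** — `<path>` quadratic bezier, stroke `#008000` → cut (S744, F941). Control points (SVG): P0=(144.301,194.381), P1=(47.292,248.309), P2=(18.638,236.489); sampled at t=k/8. Machine vertices: (144.301,61.741) → (121.117,49.286) → (100.069,38.886) → (81.157,30.541) → (64.381,24.250) → (49.741,20.014) → (37.237,17.832) → (26.870,17.705) → (18.638,19.633). Open path.

**Shape 2** — `<path>` cubic bezier, stroke `#008000` → cut (S744, F941). Control points (SVG): P0=(35.082,129.325), P1=(17.628,142.178), P2=(62.049,129.012), P3=(89.001,120.625); sampled at t=k/8. Machine vertices: (35.082,126.797) → (31.282,123.137) → (32.353,121.555) → (37.366,121.690) → (45.389,123.182) → (55.494,125.670) → (66.751,128.792) → (78.230,132.188) → (89.001,135.497). Open path.

**Shape 3** — `<path>` open polyline, stroke `#008000` → cut (S744, F941). Machine vertices: (273.322,156.679) → (257.898,202.730) → (140.699,143.354). Open path.

; LightBurn 1.7.01
; GRBL device profile, absolute coords
G21
G90
G0 X144.301 Y61.741
M3 S744
G1 X121.117 Y49.286 F941
G1 X100.069 Y38.886
G1 X81.157 Y30.541
G1 X64.381 Y24.250
G1 X49.741 Y20.014
G1 X37.237 Y17.832
G1 X26.870 Y17.705
G1 X18.638 Y19.633
M5
G0 X35.082 Y126.797
M3 S744
G1 X31.282 Y123.137 F941
G1 X32.353 Y121.555
G1 X37.366 Y121.690
G1 X45.389 Y123.182
G1 X55.494 Y125.670
G1 X66.751 Y128.792
G1 X78.230 Y132.188
G1 X89.001 Y135.497
M5
G0 X273.322 Y156.679
M3 S744
G1 X257.898 Y202.730 F941
G1 X140.699 Y143.354
M5
G0 X0.000 Y0.000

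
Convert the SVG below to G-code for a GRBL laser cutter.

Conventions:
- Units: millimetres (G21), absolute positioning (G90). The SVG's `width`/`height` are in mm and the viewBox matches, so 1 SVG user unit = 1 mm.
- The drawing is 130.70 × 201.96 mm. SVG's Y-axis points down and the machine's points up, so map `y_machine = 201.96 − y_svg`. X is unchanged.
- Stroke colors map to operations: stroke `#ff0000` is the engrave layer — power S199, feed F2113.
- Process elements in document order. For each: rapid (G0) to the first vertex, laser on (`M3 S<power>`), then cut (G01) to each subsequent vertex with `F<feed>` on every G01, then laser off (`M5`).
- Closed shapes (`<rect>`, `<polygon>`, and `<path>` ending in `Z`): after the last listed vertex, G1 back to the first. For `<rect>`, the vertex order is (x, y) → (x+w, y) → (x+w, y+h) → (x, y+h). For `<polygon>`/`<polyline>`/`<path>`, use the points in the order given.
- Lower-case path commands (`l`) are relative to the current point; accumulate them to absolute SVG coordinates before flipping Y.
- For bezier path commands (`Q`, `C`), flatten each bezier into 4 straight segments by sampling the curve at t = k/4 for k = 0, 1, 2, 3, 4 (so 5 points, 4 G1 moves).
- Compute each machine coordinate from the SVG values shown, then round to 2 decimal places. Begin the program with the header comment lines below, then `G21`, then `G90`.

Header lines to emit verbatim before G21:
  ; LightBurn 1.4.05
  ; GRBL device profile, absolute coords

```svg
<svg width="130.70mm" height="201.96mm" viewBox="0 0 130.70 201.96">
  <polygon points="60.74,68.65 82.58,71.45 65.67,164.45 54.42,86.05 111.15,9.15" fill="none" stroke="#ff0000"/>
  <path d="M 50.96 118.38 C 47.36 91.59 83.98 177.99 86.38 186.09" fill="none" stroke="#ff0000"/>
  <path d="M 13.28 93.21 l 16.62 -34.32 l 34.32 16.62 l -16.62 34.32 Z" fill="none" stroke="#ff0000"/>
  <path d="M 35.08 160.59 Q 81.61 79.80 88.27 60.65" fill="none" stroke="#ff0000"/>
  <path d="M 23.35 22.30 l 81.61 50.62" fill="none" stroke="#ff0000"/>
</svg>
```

; LightBurn 1.4.05
; GRBL device profile, absolute coords
G21
G90
G0 X60.74 Y133.31
M3 S199
G01 X82.58 Y130.51 F2113
G01 X65.67 Y37.51 F2113
G01 X54.42 Y115.91 F2113
G01 X111.15 Y192.81 F2113
G01 X60.74 Y133.31 F2113
M5
G0 X50.96 Y83.58
M3 S199
G01 X54.64 Y85.44 F2113
G01 X66.42 Y62.81 F2113
G01 X79.33 Y33.63 F2113
G01 X86.38 Y15.87 F2113
M5
G0 X13.28 Y108.75
M3 S199
G01 X29.90 Y143.07 F2113
G01 X64.22 Y126.45 F2113
G01 X47.60 Y92.13 F2113
G01 X13.28 Y108.75 F2113
M5
G0 X35.08 Y41.37
M3 S199
G01 X55.85 Y77.91 F2113
G01 X71.64 Y106.75 F2113
G01 X82.45 Y127.88 F2113
G01 X88.27 Y141.31 F2113
M5
G0 X23.35 Y179.66
M3 S199
G01 X104.96 Y129.04 F2113
M5

1 u = 1 mm; y_m = 201.96 − y.

[1] `<polygon>` closed polygon, #ff0000→engrave S199 F2113: (60.74,133.31) → (82.58,130.51) → (65.67,37.51) → (54.42,115.91) → (111.15,192.81) → (60.74,133.31) (closed)

[2] `<path>` cubic bezier, #ff0000→engrave S199 F2113: (50.96,83.58) → (54.64,85.44) → (66.42,62.81) → (79.33,33.63) → (86.38,15.87)

[3] `<path>` regular polygon, #ff0000→engrave S199 F2113: (13.28,108.75) → (29.90,143.07) → (64.22,126.45) → (47.60,92.13) → (13.28,108.75) (closed)

[4] `<path>` quadratic bezier, #ff0000→engrave S199 F2113: (35.08,41.37) → (55.85,77.91) → (71.64,106.75) → (82.45,127.88) → (88.27,141.31)

[5] `<path>` line segment, #ff0000→engrave S199 F2113: (23.35,179.66) → (104.96,129.04)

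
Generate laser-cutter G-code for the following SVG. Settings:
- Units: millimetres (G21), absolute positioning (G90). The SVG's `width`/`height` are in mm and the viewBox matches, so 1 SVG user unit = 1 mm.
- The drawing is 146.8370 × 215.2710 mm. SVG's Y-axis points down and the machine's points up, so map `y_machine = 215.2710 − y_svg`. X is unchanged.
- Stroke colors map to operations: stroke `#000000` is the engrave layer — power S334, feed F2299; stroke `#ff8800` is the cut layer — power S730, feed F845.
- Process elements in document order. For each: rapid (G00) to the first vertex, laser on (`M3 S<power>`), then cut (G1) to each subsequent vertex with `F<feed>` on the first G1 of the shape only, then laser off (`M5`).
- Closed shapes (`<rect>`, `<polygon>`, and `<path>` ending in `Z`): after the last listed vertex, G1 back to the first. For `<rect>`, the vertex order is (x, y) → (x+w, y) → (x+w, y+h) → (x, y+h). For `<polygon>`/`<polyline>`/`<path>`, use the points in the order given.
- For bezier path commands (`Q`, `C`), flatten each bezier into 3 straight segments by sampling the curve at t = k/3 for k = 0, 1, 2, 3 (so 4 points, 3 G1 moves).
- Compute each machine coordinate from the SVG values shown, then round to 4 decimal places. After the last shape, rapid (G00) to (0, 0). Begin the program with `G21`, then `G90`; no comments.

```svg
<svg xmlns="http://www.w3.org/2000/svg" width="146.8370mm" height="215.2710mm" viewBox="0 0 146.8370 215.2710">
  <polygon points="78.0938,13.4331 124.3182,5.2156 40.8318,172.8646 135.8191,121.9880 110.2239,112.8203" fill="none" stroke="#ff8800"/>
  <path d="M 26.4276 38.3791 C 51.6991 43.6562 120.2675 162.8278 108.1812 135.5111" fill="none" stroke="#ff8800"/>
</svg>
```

G21
G90
G00 X78.0938 Y201.8379
M3 S730
G1 X124.3182 Y210.0554 F845
G1 X40.8318 Y42.4064
G1 X135.8191 Y93.2830
G1 X110.2239 Y102.4507
G1 X78.0938 Y201.8379
M5
G00 X26.4276 Y176.8919
M3 S730
G1 X61.5406 Y143.2938 F845
G1 X97.9734 Y91.6288
G1 X108.1812 Y79.7599
M5
G00 X0.0000 Y0.0000

viewBox `0 0 146.8370 215.2710` with mm width/height → 1 unit = 1 mm. Flip: y_m = 215.2710 − y_svg.

**Shape 1** — `<polygon>` closed polygon, stroke `#ff8800` → cut (S730, F845). Machine vertices: (78.0938,201.8379) → (124.3182,210.0554) → (40.8318,42.4064) → (135.8191,93.2830) → (110.2239,102.4507) → (78.0938,201.8379). Closed: final G1 returns to the first vertex.

**Shape 2** — `<path>` cubic bezier, stroke `#ff8800` → cut (S730, F845). Control points (SVG): P0=(26.4276,38.3791), P1=(51.6991,43.6562), P2=(120.2675,162.8278), P3=(108.1812,135.5111); sampled at t=k/3. Machine vertices: (26.4276,176.8919) → (61.5406,143.2938) → (97.9734,91.6288) → (108.1812,79.7599). Open path.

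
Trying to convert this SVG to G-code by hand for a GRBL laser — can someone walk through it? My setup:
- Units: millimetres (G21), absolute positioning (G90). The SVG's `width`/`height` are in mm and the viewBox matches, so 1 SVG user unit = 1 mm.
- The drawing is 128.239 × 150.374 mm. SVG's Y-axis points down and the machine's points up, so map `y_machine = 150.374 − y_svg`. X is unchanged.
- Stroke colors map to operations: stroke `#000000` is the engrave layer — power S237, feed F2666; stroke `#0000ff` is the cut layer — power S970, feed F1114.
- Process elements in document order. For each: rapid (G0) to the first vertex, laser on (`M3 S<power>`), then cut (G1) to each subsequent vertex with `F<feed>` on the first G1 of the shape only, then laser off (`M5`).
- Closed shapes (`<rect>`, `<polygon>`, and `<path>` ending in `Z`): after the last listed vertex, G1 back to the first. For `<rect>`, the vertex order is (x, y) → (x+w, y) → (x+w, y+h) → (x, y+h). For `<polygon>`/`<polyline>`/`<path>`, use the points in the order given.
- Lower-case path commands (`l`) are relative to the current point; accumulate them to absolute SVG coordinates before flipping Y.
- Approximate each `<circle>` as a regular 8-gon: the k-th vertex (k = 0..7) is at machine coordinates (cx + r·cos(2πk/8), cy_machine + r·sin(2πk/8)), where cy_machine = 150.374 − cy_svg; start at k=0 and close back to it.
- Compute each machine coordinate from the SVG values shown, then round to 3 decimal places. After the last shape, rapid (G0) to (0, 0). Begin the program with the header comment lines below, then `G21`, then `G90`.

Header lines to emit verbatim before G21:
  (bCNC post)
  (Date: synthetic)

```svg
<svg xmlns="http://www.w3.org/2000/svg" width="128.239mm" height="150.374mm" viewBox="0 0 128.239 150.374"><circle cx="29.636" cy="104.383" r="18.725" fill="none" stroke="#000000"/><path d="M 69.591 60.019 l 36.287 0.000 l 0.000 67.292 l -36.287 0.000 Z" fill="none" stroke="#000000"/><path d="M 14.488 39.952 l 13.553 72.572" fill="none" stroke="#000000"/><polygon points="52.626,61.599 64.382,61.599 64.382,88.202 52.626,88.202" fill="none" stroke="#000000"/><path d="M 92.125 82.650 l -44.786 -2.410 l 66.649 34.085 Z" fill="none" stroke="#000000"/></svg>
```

(bCNC post)
(Date: synthetic)
G21
G90
G0 X48.361 Y45.991
M3 S237
G1 X42.877 Y59.232 F2666
G1 X29.636 Y64.716
G1 X16.395 Y59.232
G1 X10.911 Y45.991
G1 X16.395 Y32.750
G1 X29.636 Y27.266
G1 X42.877 Y32.750
G1 X48.361 Y45.991
M5
G0 X69.591 Y90.355
M3 S237
G1 X105.878 Y90.355 F2666
G1 X105.878 Y23.063
G1 X69.591 Y23.063
G1 X69.591 Y90.355
M5
G0 X14.488 Y110.422
M3 S237
G1 X28.041 Y37.850 F2666
M5
G0 X52.626 Y88.775
M3 S237
G1 X64.382 Y88.775 F2666
G1 X64.382 Y62.172
G1 X52.626 Y62.172
G1 X52.626 Y88.775
M5
G0 X92.125 Y67.724
M3 S237
G1 X47.339 Y70.134 F2666
G1 X113.988 Y36.049
G1 X92.125 Y67.724
M5
G0 X0.000 Y0.000

1 u = 1 mm; y_m = 150.374 − y.

[1] `<circle>` circle, #000000→engrave S237 F2666: (48.361,45.991) → (42.877,59.232) → (29.636,64.716) → (16.395,59.232) → (10.911,45.991) → (16.395,32.750) → (29.636,27.266) → (42.877,32.750) → (48.361,45.991) (closed)

[2] `<path>` rectangle, #000000→engrave S237 F2666: (69.591,90.355) → (105.878,90.355) → (105.878,23.063) → (69.591,23.063) → (69.591,90.355) (closed)

[3] `<path>` line segment, #000000→engrave S237 F2666: (14.488,110.422) → (28.041,37.850)

[4] `<polygon>` rectangle, #000000→engrave S237 F2666: (52.626,88.775) → (64.382,88.775) → (64.382,62.172) → (52.626,62.172) → (52.626,88.775) (closed)

[5] `<path>` closed polygon, #000000→engrave S237 F2666: (92.125,67.724) → (47.339,70.134) → (113.988,36.049) → (92.125,67.724) (closed)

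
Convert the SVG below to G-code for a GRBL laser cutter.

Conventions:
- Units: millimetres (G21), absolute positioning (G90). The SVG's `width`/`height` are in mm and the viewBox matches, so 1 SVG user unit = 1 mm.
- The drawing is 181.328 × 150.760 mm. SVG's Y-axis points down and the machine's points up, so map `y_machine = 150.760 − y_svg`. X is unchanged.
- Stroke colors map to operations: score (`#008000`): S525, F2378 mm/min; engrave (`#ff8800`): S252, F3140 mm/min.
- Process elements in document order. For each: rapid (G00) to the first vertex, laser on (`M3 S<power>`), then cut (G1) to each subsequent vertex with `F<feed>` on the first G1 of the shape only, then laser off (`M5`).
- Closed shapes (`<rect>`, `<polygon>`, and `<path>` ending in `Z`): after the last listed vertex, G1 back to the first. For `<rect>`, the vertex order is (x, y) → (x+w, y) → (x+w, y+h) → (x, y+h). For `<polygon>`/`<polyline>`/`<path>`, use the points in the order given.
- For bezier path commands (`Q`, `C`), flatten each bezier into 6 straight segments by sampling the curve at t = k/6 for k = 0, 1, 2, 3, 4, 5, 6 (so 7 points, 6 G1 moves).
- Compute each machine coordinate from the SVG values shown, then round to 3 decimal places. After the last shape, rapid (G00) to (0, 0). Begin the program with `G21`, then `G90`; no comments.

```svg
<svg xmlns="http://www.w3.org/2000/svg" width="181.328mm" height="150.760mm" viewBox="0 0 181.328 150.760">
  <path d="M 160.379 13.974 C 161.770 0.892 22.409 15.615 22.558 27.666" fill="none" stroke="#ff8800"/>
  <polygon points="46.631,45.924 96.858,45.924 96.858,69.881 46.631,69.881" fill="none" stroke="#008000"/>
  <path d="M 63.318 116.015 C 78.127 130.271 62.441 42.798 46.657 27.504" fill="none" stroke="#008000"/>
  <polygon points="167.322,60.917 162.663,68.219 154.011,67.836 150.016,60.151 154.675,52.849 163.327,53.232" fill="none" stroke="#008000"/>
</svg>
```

1 u = 1 mm; y_m = 150.760 − y.

[1] `<path>` cubic bezier, #ff8800→engrave S252 F3140: (160.379,136.786) → (150.643,141.151) → (125.233,141.728) → (91.934,139.365) → (58.532,134.907) → (32.812,129.201) → (22.558,123.094)

[2] `<polygon>` rectangle, #008000→score S525 F2378: (46.631,104.836) → (96.858,104.836) → (96.858,80.879) → (46.631,80.879) → (46.631,104.836) (closed)

[3] `<path>` cubic bezier, #008000→score S525 F2378: (63.318,34.745) → (68.322,35.289) → (69.088,47.958) → (66.460,67.919) → (61.283,90.343) → (54.400,110.399) → (46.657,123.256)

[4] `<polygon>` regular polygon, #008000→score S525 F2378: (167.322,89.843) → (162.663,82.541) → (154.011,82.924) → (150.016,90.609) → (154.675,97.911) → (163.327,97.528) → (167.322,89.843) (closed)

G21
G90
G00 X160.379 Y136.786
M3 S252
G1 X150.643 Y141.151 F3140
G1 X125.233 Y141.728
G1 X91.934 Y139.365
G1 X58.532 Y134.907
G1 X32.812 Y129.201
G1 X22.558 Y123.094
M5
G00 X46.631 Y104.836
M3 S525
G1 X96.858 Y104.836 F2378
G1 X96.858 Y80.879
G1 X46.631 Y80.879
G1 X46.631 Y104.836
M5
G00 X63.318 Y34.745
M3 S525
G1 X68.322 Y35.289 F2378
G1 X69.088 Y47.958
G1 X66.460 Y67.919
G1 X61.283 Y90.343
G1 X54.400 Y110.399
G1 X46.657 Y123.256
M5
G00 X167.322 Y89.843
M3 S525
G1 X162.663 Y82.541 F2378
G1 X154.011 Y82.924
G1 X150.016 Y90.609
G1 X154.675 Y97.911
G1 X163.327 Y97.528
G1 X167.322 Y89.843
M5
G00 X0.000 Y0.000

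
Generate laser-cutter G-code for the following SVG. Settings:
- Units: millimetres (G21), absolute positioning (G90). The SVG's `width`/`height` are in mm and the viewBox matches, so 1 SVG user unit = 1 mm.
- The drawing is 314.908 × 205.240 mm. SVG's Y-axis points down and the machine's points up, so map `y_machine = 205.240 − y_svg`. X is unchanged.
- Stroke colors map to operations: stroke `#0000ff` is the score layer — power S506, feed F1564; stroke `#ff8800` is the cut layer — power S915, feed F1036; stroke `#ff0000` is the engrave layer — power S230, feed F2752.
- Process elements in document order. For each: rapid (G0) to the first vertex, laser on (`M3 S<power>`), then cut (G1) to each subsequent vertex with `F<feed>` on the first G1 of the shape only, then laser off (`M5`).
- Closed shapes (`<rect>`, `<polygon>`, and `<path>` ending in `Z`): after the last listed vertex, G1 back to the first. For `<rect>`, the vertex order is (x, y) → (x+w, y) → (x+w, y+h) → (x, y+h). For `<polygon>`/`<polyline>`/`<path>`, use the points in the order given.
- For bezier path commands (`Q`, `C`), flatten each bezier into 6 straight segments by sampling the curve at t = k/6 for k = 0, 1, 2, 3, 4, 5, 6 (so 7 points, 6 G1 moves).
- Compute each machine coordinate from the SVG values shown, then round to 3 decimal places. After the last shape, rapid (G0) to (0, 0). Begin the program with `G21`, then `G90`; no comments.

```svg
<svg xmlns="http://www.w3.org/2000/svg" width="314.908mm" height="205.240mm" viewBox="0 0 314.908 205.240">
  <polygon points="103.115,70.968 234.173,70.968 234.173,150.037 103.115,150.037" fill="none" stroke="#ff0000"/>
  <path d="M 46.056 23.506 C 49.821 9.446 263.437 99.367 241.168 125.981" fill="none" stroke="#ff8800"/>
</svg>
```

viewBox `0 0 314.908 205.240` with mm width/height → 1 unit = 1 mm. Flip: y_m = 205.240 − y_svg.

**Shape 1** — `<polygon>` rectangle, stroke `#ff0000` → engrave (S230, F2752). Machine vertices: (103.115,134.272) → (234.173,134.272) → (234.173,55.203) → (103.115,55.203) → (103.115,134.272). Closed: final G1 returns to the first vertex.

**Shape 2** — `<path>` cubic bezier, stroke `#ff8800` → cut (S915, F1036). Control points (SVG): P0=(46.056,23.506), P1=(49.821,9.446), P2=(263.437,99.367), P3=(241.168,125.981); sampled at t=k/6. Machine vertices: (46.056,181.734) → (63.362,180.873) → (103.263,167.330) → (153.375,145.749) → (201.317,120.779) → (234.709,97.067) → (241.168,79.259). Open path.

G21
G90
G0 X103.115 Y134.272
M3 S230
G1 X234.173 Y134.272 F2752
G1 X234.173 Y55.203
G1 X103.115 Y55.203
G1 X103.115 Y134.272
M5
G0 X46.056 Y181.734
M3 S915
G1 X63.362 Y180.873 F1036
G1 X103.263 Y167.330
G1 X153.375 Y145.749
G1 X201.317 Y120.779
G1 X234.709 Y97.067
G1 X241.168 Y79.259
M5
G0 X0.000 Y0.000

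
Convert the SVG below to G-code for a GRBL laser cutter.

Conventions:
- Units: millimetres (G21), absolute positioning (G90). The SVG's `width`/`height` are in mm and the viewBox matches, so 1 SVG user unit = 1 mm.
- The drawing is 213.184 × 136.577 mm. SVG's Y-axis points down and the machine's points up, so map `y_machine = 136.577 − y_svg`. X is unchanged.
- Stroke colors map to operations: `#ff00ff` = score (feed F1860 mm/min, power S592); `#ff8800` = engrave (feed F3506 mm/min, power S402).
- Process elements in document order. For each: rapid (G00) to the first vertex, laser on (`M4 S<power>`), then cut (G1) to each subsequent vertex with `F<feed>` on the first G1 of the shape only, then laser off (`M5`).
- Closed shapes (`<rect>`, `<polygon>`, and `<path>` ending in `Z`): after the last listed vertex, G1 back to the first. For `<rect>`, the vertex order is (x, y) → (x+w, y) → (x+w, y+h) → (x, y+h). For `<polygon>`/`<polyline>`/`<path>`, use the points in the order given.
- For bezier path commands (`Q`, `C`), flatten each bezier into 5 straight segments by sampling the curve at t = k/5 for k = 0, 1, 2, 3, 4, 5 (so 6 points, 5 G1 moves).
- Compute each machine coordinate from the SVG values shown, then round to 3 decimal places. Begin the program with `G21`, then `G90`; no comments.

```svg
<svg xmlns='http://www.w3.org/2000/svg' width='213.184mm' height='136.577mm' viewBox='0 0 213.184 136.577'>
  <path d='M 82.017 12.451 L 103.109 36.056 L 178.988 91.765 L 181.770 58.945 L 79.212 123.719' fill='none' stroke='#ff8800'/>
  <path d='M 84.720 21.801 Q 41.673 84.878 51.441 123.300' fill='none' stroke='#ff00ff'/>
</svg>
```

G21
G90
G00 X82.017 Y124.126
M4 S402
G1 X103.109 Y100.521 F3506
G1 X178.988 Y44.812
G1 X181.770 Y77.632
G1 X79.212 Y12.858
M5
G00 X84.720 Y114.776
M4 S592
G1 X69.614 Y90.531 F1860
G1 X58.733 Y68.259
G1 X52.077 Y47.959
G1 X49.646 Y29.632
G1 X51.441 Y13.277
M5

Since the viewBox matches the mm dimensions, user units are millimetres directly. The only transform is the Y-flip y_m = 136.577 − y_svg.

Shape 1 is a open polyline drawn with `<path>`. Its stroke #ff8800 means engrave at S402, F3506. After flipping Y the toolpath is (82.017,124.126) → (103.109,100.521) → (178.988,44.812) → (181.770,77.632) → (79.212,12.858).

Shape 2 is a quadratic bezier drawn with `<path>`. Its stroke #ff00ff means score at S592, F1860. After flipping Y the toolpath is (84.720,114.776) → (69.614,90.531) → (58.733,68.259) → (52.077,47.959) → (49.646,29.632) → (51.441,13.277).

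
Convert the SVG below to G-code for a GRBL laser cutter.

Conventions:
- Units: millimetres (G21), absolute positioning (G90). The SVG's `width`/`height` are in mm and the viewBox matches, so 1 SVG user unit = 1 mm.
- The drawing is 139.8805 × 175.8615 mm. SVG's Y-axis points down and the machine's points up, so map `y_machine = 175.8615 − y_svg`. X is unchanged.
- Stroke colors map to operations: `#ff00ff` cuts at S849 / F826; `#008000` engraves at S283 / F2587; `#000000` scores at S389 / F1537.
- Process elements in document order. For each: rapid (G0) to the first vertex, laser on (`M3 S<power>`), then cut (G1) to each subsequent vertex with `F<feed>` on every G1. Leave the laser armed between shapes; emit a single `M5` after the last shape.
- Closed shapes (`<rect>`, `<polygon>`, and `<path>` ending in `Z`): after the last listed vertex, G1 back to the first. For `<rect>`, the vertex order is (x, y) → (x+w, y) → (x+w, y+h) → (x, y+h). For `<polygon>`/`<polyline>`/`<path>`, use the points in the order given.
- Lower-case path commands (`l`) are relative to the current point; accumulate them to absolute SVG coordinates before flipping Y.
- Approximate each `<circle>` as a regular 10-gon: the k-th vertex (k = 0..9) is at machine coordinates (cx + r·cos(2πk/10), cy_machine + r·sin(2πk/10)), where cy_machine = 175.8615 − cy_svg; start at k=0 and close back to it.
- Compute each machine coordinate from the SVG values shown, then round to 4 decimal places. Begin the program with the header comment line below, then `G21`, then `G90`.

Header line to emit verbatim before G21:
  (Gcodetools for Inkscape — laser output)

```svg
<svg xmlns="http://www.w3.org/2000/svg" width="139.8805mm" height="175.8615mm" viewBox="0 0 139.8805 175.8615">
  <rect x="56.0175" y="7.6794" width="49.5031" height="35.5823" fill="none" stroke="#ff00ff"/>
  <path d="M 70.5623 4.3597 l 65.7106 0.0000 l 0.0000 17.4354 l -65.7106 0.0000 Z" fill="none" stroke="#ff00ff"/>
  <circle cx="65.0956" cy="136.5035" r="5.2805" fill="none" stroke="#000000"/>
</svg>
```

(Gcodetools for Inkscape — laser output)
G21
G90
G0 X56.0175 Y168.1821
M3 S849
G1 X105.5206 Y168.1821 F826
G1 X105.5206 Y132.5998 F826
G1 X56.0175 Y132.5998 F826
G1 X56.0175 Y168.1821 F826
G0 X70.5623 Y171.5018
M3 S849
G1 X136.2729 Y171.5018 F826
G1 X136.2729 Y154.0664 F826
G1 X70.5623 Y154.0664 F826
G1 X70.5623 Y171.5018 F826
G0 X70.3761 Y39.3580
M3 S389
G1 X69.3676 Y42.4618 F1537
G1 X66.7274 Y44.3801 F1537
G1 X63.4638 Y44.3801 F1537
G1 X60.8236 Y42.4618 F1537
G1 X59.8151 Y39.3580 F1537
G1 X60.8236 Y36.2542 F1537
G1 X63.4638 Y34.3359 F1537
G1 X66.7274 Y34.3359 F1537
G1 X69.3676 Y36.2542 F1537
G1 X70.3761 Y39.3580 F1537
M5

viewBox `0 0 139.8805 175.8615` with mm width/height → 1 unit = 1 mm. Flip: y_m = 175.8615 − y_svg.

**Shape 1** — `<rect>` rectangle, stroke `#ff00ff` → cut (S849, F826). Machine vertices: (56.0175,168.1821) → (105.5206,168.1821) → (105.5206,132.5998) → (56.0175,132.5998) → (56.0175,168.1821). Closed: final G1 returns to the first vertex.

**Shape 2** — `<path>` rectangle, stroke `#ff00ff` → cut (S849, F826). Machine vertices: (70.5623,171.5018) → (136.2729,171.5018) → (136.2729,154.0664) → (70.5623,154.0664) → (70.5623,171.5018). Closed: final G1 returns to the first vertex.

**Shape 3** — `<circle>` circle, stroke `#000000` → score (S389, F1537). Machine vertices: (70.3761,39.3580) → (69.3676,42.4618) → (66.7274,44.3801) → (63.4638,44.3801) → (60.8236,42.4618) → (59.8151,39.3580) → (60.8236,36.2542) → (63.4638,34.3359) → (66.7274,34.3359) → (69.3676,36.2542) → (70.3761,39.3580). Closed: final G1 returns to the first vertex.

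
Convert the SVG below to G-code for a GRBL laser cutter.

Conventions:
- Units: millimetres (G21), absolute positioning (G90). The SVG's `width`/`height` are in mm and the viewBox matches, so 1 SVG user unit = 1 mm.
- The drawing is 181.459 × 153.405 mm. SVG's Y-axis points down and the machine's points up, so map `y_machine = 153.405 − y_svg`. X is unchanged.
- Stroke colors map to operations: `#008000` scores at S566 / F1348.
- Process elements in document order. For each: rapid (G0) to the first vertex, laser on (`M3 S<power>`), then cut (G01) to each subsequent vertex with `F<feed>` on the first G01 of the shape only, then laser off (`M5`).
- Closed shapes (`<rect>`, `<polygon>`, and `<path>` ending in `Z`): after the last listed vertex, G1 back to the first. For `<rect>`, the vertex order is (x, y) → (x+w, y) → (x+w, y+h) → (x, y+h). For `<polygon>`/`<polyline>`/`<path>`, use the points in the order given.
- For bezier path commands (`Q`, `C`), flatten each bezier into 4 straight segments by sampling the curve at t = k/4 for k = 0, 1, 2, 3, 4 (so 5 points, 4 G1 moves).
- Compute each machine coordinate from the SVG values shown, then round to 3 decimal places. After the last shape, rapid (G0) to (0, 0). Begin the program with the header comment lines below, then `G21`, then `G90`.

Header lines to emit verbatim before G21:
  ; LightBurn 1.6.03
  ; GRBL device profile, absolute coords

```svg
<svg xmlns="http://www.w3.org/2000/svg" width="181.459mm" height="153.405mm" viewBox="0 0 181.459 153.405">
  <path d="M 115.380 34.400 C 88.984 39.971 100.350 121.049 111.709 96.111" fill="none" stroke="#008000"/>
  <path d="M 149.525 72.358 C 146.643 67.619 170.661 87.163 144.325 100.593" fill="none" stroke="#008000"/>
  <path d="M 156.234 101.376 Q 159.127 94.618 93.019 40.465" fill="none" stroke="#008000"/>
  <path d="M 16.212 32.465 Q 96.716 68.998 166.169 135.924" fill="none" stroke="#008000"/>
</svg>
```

; LightBurn 1.6.03
; GRBL device profile, absolute coords
G21
G90
G0 X115.380 Y119.005
M3 S566
G01 X102.073 Y103.505 F1348
G01 X99.386 Y76.709
G01 X103.779 Y55.632
G01 X111.709 Y57.294
M5
G0 X149.525 Y81.047
M3 S566
G01 X151.200 Y80.523 F1348
G01 X155.720 Y73.743
G01 X155.843 Y63.556
G01 X144.325 Y52.812
M5
G0 X156.234 Y52.029
M3 S566
G01 X153.368 Y58.370 F1348
G01 X141.877 Y70.636
G01 X121.760 Y88.826
G01 X93.019 Y112.940
M5
G0 X16.212 Y120.940
M3 S566
G01 X55.773 Y100.774 F1348
G01 X93.953 Y76.809
G01 X130.752 Y49.044
G01 X166.169 Y17.481
M5
G0 X0.000 Y0.000

viewBox `0 0 181.459 153.405` with mm width/height → 1 unit = 1 mm. Flip: y_m = 153.405 − y_svg.

**Shape 1** — `<path>` cubic bezier, stroke `#008000` → score (S566, F1348). Control points (SVG): P0=(115.380,34.400), P1=(88.984,39.971), P2=(100.350,121.049), P3=(111.709,96.111); sampled at t=k/4. Machine vertices: (115.380,119.005) → (102.073,103.505) → (99.386,76.709) → (103.779,55.632) → (111.709,57.294). Open path.

**Shape 2** — `<path>` cubic bezier, stroke `#008000` → score (S566, F1348). Control points (SVG): P0=(149.525,72.358), P1=(146.643,67.619), P2=(170.661,87.163), P3=(144.325,100.593); sampled at t=k/4. Machine vertices: (149.525,81.047) → (151.200,80.523) → (155.720,73.743) → (155.843,63.556) → (144.325,52.812). Open path.

**Shape 3** — `<path>` quadratic bezier, stroke `#008000` → score (S566, F1348). Control points (SVG): P0=(156.234,101.376), P1=(159.127,94.618), P2=(93.019,40.465); sampled at t=k/4. Machine vertices: (156.234,52.029) → (153.368,58.370) → (141.877,70.636) → (121.760,88.826) → (93.019,112.940). Open path.

**Shape 4** — `<path>` quadratic bezier, stroke `#008000` → score (S566, F1348). Control points (SVG): P0=(16.212,32.465), P1=(96.716,68.998), P2=(166.169,135.924); sampled at t=k/4. Machine vertices: (16.212,120.940) → (55.773,100.774) → (93.953,76.809) → (130.752,49.044) → (166.169,17.481). Open path.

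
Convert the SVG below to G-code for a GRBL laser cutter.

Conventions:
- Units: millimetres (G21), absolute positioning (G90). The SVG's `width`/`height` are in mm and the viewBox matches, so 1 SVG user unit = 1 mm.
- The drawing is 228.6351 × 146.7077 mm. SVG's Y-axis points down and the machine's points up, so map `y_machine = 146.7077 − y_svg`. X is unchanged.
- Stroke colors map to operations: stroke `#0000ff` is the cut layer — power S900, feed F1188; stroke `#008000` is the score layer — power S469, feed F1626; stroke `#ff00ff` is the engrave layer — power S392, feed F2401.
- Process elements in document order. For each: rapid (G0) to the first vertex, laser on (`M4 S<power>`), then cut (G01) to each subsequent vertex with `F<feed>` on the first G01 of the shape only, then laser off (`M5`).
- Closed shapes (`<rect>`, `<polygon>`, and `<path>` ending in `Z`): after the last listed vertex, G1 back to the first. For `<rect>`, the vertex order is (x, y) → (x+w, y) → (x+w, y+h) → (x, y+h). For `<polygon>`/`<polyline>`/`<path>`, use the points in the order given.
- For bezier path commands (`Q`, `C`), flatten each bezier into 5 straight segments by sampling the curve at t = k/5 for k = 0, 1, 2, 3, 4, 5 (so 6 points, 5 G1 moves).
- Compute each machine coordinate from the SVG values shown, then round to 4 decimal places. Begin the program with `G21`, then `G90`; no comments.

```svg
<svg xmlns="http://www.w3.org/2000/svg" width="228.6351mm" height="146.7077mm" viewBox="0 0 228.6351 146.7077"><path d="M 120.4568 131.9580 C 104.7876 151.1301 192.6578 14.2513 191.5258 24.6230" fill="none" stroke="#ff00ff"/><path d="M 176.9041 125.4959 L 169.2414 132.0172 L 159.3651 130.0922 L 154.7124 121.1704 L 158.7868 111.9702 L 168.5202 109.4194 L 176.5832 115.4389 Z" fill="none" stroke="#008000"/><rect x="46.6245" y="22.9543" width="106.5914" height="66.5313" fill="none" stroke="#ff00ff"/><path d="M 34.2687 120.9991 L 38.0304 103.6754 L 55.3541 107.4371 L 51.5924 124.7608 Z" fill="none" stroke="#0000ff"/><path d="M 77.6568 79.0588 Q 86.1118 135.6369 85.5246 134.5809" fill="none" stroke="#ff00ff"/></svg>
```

G21
G90
G0 X120.4568 Y14.7497
M4 S392
G01 X121.9397 Y19.5461 F2401
G01 X139.0300 Y47.2363
G01 X162.4858 Y83.2618
G01 X183.0651 Y113.0641
G01 X191.5258 Y122.0847
M5
G0 X176.9041 Y21.2118
M4 S469
G01 X169.2414 Y14.6905 F1626
G01 X159.3651 Y16.6155
G01 X154.7124 Y25.5373
G01 X158.7868 Y34.7375
G01 X168.5202 Y37.2883
G01 X176.5832 Y31.2688
G01 X176.9041 Y21.2118
M5
G0 X46.6245 Y123.7534
M4 S392
G01 X153.2159 Y123.7534 F2401
G01 X153.2159 Y57.2221
G01 X46.6245 Y57.2221
G01 X46.6245 Y123.7534
M5
G0 X34.2687 Y25.7086
M4 S900
G01 X38.0304 Y43.0323 F1188
G01 X55.3541 Y39.2706
G01 X51.5924 Y21.9469
G01 X34.2687 Y25.7086
M5
G0 X77.6568 Y67.6489
M4 S392
G01 X80.6771 Y47.3230 F2401
G01 X82.9740 Y31.6079
G01 X84.5476 Y20.5035
G01 X85.3978 Y14.0098
G01 X85.5246 Y12.1268
M5

Since the viewBox matches the mm dimensions, user units are millimetres directly. The only transform is the Y-flip y_m = 146.7077 − y_svg.

Shape 1 is a cubic bezier drawn with `<path>`. Its stroke #ff00ff means engrave at S392, F2401. After flipping Y the toolpath is (120.4568,14.7497) → (121.9397,19.5461) → (139.0300,47.2363) → (162.4858,83.2618) → (183.0651,113.0641) → (191.5258,122.0847).

Shape 2 is a regular polygon drawn with `<path>`. Its stroke #008000 means score at S469, F1626. After flipping Y the toolpath is (176.9041,21.2118) → (169.2414,14.6905) → (159.3651,16.6155) → (154.7124,25.5373) → (158.7868,34.7375) → (168.5202,37.2883) → (176.5832,31.2688) → (176.9041,21.2118), returning to the start.

Shape 3 is a rectangle drawn with `<rect>`. Its stroke #ff00ff means engrave at S392, F2401. After flipping Y the toolpath is (46.6245,123.7534) → (153.2159,123.7534) → (153.2159,57.2221) → (46.6245,57.2221) → (46.6245,123.7534), returning to the start.

Shape 4 is a regular polygon drawn with `<path>`. Its stroke #0000ff means cut at S900, F1188. After flipping Y the toolpath is (34.2687,25.7086) → (38.0304,43.0323) → (55.3541,39.2706) → (51.5924,21.9469) → (34.2687,25.7086), returning to the start.

Shape 5 is a quadratic bezier drawn with `<path>`. Its stroke #ff00ff means engrave at S392, F2401. After flipping Y the toolpath is (77.6568,67.6489) → (80.6771,47.3230) → (82.9740,31.6079) → (84.5476,20.5035) → (85.3978,14.0098) → (85.5246,12.1268).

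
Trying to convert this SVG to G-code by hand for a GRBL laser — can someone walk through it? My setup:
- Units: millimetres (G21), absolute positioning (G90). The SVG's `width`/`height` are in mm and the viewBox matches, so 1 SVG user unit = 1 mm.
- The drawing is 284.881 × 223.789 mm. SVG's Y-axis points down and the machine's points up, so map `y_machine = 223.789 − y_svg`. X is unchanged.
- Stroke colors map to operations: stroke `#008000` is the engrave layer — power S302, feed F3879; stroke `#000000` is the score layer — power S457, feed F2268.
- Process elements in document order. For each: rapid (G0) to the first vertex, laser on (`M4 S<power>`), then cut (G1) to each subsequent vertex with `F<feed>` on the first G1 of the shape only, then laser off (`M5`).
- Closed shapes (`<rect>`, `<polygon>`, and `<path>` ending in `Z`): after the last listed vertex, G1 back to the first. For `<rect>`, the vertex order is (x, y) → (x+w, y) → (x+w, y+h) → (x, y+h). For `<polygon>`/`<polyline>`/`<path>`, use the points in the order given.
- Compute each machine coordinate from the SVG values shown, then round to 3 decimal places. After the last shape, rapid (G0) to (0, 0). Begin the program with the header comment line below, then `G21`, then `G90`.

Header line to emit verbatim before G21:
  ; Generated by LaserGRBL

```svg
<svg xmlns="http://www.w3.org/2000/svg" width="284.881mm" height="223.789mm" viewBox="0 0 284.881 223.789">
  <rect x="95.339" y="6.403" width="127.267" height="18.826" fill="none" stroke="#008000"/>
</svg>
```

viewBox `0 0 284.881 223.789` with mm width/height → 1 unit = 1 mm. Flip: y_m = 223.789 − y_svg.

**Shape 1** — `<rect>` rectangle, stroke `#008000` → engrave (S302, F3879). Machine vertices: (95.339,217.386) → (222.606,217.386) → (222.606,198.560) → (95.339,198.560) → (95.339,217.386). Closed: final G1 returns to the first vertex.

; Generated by LaserGRBL
G21
G90
G0 X95.339 Y217.386
M4 S302
G1 X222.606 Y217.386 F3879
G1 X222.606 Y198.560
G1 X95.339 Y198.560
G1 X95.339 Y217.386
M5
G0 X0.000 Y0.000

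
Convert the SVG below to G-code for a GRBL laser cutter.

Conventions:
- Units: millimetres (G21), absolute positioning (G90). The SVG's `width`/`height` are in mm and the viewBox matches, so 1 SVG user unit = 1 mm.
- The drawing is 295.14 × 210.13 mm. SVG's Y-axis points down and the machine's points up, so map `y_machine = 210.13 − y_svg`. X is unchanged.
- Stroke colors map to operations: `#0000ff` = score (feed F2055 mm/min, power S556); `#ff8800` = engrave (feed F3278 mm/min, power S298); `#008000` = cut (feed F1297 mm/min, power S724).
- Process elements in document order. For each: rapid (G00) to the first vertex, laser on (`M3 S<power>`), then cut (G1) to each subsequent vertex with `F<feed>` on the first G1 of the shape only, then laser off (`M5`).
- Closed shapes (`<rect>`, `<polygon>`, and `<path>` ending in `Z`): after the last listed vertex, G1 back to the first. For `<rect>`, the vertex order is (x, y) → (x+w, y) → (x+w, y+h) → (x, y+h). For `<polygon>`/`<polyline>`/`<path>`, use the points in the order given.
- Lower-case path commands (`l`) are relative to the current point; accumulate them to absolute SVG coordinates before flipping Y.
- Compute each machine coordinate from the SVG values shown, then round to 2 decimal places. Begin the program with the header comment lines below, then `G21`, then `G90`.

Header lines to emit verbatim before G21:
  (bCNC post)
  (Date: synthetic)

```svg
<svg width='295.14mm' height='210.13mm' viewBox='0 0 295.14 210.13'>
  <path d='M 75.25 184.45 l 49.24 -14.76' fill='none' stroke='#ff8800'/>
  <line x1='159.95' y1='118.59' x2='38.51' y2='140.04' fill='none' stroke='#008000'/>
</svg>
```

viewBox `0 0 295.14 210.13` with mm width/height → 1 unit = 1 mm. Flip: y_m = 210.13 − y_svg.

**Shape 1** — `<path>` line segment, stroke `#ff8800` → engrave (S298, F3278). Machine vertices: (75.25,25.68) → (124.49,40.44). Open path.

**Shape 2** — `<line>` line segment, stroke `#008000` → cut (S724, F1297). Machine vertices: (159.95,91.54) → (38.51,70.09). Open path.

(bCNC post)
(Date: synthetic)
G21
G90
G00 X75.25 Y25.68
M3 S298
G1 X124.49 Y40.44 F3278
M5
G00 X159.95 Y91.54
M3 S724
G1 X38.51 Y70.09 F1297
M5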